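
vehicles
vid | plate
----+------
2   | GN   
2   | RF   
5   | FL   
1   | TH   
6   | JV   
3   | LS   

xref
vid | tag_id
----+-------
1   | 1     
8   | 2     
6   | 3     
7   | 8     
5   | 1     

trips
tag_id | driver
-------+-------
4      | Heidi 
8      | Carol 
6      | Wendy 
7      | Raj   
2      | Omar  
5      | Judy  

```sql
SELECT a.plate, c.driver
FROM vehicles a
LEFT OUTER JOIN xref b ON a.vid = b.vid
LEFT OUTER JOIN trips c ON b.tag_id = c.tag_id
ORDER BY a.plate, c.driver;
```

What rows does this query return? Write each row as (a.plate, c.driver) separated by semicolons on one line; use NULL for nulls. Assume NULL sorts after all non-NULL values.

(FL, NULL); (GN, NULL); (JV, NULL); (LS, NULL); (RF, NULL); (TH, NULL)

Evaluate left to right. First `vehicles a LEFT JOIN xref b` on vid: 6 row(s).
Then LEFT JOIN `trips c` on tag_id: each of those 6 rows is kept; rows whose b.tag_id has no match in c get NULL for c's columns.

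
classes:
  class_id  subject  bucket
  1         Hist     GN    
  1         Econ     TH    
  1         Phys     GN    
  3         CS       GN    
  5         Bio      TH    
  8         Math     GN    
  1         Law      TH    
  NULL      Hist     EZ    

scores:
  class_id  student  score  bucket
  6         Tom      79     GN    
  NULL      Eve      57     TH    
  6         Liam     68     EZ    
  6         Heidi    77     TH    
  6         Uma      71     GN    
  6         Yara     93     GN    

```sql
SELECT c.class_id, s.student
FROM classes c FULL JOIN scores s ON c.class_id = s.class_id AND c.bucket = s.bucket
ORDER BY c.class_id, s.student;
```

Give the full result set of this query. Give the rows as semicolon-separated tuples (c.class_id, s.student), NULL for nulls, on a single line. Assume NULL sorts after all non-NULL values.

(1, NULL); (1, NULL); (1, NULL); (1, NULL); (3, NULL); (5, NULL); (8, NULL); (NULL, Eve); (NULL, Heidi); (NULL, Liam); (NULL, Tom); (NULL, Uma); (NULL, Yara); (NULL, NULL)

FULL OUTER JOIN keeps every row from both sides; unmatched rows get NULL for the other side's columns.
Matching on c.class_id = s.class_id AND c.bucket = s.bucket. A NULL in a compared column never satisfies the condition.
Matched pairs: 0; unmatched c rows kept: 8; unmatched s rows kept: 6.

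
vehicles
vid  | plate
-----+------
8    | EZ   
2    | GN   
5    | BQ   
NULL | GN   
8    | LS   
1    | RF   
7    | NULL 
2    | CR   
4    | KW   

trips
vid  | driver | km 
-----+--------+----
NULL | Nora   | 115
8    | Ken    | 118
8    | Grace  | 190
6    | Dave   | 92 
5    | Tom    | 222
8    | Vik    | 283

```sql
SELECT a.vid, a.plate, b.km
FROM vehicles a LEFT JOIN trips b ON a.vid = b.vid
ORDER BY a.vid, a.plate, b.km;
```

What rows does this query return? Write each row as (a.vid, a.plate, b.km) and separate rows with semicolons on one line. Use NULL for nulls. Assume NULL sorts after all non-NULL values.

(1, RF, NULL); (2, CR, NULL); (2, GN, NULL); (4, KW, NULL); (5, BQ, 222); (7, NULL, NULL); (8, EZ, 118); (8, EZ, 190); (8, EZ, 283); (8, LS, 118); (8, LS, 190); (8, LS, 283); (NULL, GN, NULL)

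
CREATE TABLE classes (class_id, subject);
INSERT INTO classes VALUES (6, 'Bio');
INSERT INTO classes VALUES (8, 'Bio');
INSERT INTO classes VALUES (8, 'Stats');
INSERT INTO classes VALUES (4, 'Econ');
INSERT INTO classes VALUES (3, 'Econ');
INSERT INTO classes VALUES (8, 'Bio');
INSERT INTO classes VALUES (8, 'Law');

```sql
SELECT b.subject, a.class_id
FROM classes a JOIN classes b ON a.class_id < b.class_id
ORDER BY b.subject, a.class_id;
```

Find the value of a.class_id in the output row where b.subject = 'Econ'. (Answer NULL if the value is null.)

3

INNER JOIN keeps only pairs where the ON condition holds.
Matching on a.class_id < b.class_id.
- a[0] class_id=6 → 4 match(es) in b → 4 row(s).
- a[1] class_id=8 → no match; dropped.
- a[2] class_id=8 → no match; dropped.
- a[3] class_id=4 → 5 match(es) in b → 5 row(s).
- a[4] class_id=3 → 6 match(es) in b → 6 row(s).
- a[5] class_id=8 → no match; dropped.
- a[6] class_id=8 → no match; dropped.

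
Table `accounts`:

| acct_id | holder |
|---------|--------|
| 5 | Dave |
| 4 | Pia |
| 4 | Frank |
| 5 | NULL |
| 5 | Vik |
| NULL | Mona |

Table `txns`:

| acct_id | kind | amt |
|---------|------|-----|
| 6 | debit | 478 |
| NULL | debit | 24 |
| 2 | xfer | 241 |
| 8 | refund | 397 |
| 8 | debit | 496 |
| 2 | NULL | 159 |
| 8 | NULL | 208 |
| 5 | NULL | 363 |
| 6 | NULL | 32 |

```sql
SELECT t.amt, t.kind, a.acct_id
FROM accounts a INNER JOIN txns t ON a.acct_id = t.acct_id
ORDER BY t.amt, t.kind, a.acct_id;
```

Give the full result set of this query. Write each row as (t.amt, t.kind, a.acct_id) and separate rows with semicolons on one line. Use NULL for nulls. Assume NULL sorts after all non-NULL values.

(363, NULL, 5); (363, NULL, 5); (363, NULL, 5)

INNER JOIN keeps only pairs where the ON condition holds.
Matching on a.acct_id = t.acct_id. A NULL in a compared column never satisfies the condition.
- acct_id=5: 1 matching t row(s), so 1 row(s) emitted.
- acct_id=4: no matching t row, dropped.
- acct_id=4: no matching t row, dropped.
- acct_id=5: 1 matching t row(s), so 1 row(s) emitted.
- acct_id=5: 1 matching t row(s), so 1 row(s) emitted.
- acct_id=NULL: no matching t row, dropped.
After projecting and ordering:
t.amt | t.kind | a.acct_id
363 | NULL | 5
363 | NULL | 5
363 | NULL | 5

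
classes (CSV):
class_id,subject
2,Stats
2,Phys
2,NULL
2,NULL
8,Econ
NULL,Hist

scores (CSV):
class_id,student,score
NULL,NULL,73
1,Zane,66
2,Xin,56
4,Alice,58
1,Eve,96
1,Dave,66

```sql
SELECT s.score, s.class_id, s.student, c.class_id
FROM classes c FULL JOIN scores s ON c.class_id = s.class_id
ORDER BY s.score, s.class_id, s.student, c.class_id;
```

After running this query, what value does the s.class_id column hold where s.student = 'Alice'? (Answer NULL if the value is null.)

FULL OUTER JOIN keeps every row from both sides; unmatched rows get NULL for the other side's columns.
Matching on c.class_id = s.class_id. A NULL in a compared column never satisfies the condition.
Matched pairs: 4; unmatched c rows kept: 2; unmatched s rows kept: 5.

4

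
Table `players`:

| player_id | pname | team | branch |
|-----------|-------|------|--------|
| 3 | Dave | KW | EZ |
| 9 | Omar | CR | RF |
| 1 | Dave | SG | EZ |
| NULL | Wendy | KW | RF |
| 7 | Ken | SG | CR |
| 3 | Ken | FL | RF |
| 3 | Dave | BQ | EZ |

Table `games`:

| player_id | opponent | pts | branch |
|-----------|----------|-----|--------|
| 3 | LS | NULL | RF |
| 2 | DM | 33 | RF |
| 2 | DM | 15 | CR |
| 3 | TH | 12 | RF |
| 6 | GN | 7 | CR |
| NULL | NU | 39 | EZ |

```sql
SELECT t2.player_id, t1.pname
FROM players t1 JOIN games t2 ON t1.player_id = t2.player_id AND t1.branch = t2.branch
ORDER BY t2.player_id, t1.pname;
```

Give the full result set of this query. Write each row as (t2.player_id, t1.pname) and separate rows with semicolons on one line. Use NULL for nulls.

INNER JOIN keeps only pairs where the ON condition holds.
Matching on t1.player_id = t2.player_id AND t1.branch = t2.branch. A NULL in a compared column never satisfies the condition.
Matched pairs: 2.

(3, Ken); (3, Ken)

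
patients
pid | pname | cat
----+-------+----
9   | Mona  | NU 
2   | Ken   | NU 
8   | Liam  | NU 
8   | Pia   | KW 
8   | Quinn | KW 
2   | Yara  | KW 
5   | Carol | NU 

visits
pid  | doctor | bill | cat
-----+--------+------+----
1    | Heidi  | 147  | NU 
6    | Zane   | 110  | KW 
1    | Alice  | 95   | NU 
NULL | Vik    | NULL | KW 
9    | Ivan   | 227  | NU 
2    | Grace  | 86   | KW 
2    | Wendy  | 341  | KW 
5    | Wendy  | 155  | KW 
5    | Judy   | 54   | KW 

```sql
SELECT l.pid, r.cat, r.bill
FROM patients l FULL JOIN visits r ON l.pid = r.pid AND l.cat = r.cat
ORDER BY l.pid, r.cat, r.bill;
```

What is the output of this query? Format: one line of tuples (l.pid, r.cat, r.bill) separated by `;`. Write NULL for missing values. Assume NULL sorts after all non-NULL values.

FULL OUTER JOIN keeps every row from both sides; unmatched rows get NULL for the other side's columns.
Matching on l.pid = r.pid AND l.cat = r.cat. A NULL in a compared column never satisfies the condition.
- l (pid=9, cat=NU) pairs with 1 row(s) of r.
- l (pid=2, cat=NU) has no partner → padded with NULL.
- l (pid=8, cat=NU) has no partner → padded with NULL.
- l (pid=8, cat=KW) has no partner → padded with NULL.
- l (pid=8, cat=KW) has no partner → padded with NULL.
- l (pid=2, cat=KW) pairs with 2 row(s) of r.
- l (pid=5, cat=NU) has no partner → padded with NULL.
- 6 row(s) from r found no l partner → padded with NULL.

(2, KW, 86); (2, KW, 341); (2, NULL, NULL); (5, NULL, NULL); (8, NULL, NULL); (8, NULL, NULL); (8, NULL, NULL); (9, NU, 227); (NULL, KW, 54); (NULL, KW, 110); (NULL, KW, 155); (NULL, KW, NULL); (NULL, NU, 95); (NULL, NU, 147)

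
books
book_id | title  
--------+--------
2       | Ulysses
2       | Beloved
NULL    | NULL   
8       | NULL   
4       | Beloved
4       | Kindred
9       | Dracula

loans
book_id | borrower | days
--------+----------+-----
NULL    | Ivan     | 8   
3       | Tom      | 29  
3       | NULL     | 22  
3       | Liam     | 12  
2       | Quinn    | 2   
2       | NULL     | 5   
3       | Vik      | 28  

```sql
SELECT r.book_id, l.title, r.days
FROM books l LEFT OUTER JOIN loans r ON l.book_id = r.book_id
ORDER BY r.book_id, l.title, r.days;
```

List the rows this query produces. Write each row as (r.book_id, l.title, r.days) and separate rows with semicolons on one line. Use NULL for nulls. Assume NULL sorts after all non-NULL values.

LEFT JOIN keeps every row from `books`; unmatched rows get NULL for `loans`'s columns.
Matching on l.book_id = r.book_id. A NULL in a compared column never satisfies the condition.
Matched pairs: 4; unmatched l rows kept: 5.

(2, Beloved, 2); (2, Beloved, 5); (2, Ulysses, 2); (2, Ulysses, 5); (NULL, Beloved, NULL); (NULL, Dracula, NULL); (NULL, Kindred, NULL); (NULL, NULL, NULL); (NULL, NULL, NULL)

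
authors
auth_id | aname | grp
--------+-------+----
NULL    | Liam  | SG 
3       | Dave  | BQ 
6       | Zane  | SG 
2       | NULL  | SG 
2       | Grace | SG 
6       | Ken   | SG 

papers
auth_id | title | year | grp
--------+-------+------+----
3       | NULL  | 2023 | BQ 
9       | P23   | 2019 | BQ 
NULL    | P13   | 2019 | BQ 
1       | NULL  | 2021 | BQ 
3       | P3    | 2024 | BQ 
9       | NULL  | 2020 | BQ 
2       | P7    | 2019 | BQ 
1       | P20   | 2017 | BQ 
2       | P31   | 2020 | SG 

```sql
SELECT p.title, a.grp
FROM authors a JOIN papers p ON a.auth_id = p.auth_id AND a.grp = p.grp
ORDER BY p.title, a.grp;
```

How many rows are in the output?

4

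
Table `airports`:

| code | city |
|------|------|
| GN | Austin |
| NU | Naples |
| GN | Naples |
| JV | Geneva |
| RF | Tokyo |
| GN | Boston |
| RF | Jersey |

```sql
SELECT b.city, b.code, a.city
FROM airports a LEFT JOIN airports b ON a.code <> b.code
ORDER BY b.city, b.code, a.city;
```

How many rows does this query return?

LEFT JOIN keeps every row from `airports a`; unmatched rows get NULL for `airports b`'s columns.
Matching on a.code <> b.code.
- code=GN: 4 matching b row(s), so 4 row(s) emitted.
- code=NU: 6 matching b row(s), so 6 row(s) emitted.
- code=GN: 4 matching b row(s), so 4 row(s) emitted.
- code=JV: 6 matching b row(s), so 6 row(s) emitted.
- code=RF: 5 matching b row(s), so 5 row(s) emitted.
- code=GN: 4 matching b row(s), so 4 row(s) emitted.
- code=RF: 5 matching b row(s), so 5 row(s) emitted.
Total: 34 rows.

34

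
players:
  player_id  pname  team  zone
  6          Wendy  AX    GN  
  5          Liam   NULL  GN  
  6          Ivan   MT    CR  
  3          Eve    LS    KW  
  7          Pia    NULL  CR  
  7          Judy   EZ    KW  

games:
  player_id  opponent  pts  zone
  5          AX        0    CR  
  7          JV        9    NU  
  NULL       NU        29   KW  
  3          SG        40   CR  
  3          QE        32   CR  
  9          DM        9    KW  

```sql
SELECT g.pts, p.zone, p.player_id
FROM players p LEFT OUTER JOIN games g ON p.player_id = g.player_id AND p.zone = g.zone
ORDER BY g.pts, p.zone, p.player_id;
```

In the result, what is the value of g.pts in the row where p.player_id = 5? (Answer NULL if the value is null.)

NULL

LEFT JOIN keeps every row from `players`; unmatched rows get NULL for `games`'s columns.
Matching on p.player_id = g.player_id AND p.zone = g.zone. A NULL in a compared column never satisfies the condition.
Matched pairs: 0; unmatched p rows kept: 6.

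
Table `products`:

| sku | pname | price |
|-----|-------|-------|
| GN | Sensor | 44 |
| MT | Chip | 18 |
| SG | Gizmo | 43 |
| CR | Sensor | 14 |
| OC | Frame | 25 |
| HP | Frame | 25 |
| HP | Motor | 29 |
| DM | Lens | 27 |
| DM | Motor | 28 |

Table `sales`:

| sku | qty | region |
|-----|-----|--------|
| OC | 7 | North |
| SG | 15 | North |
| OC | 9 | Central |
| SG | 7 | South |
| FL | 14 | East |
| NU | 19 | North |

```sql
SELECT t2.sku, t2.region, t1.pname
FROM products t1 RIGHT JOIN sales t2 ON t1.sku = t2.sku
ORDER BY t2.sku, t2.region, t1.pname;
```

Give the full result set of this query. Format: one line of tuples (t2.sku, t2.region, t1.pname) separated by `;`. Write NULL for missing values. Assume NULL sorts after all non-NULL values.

(FL, East, NULL); (NU, North, NULL); (OC, Central, Frame); (OC, North, Frame); (SG, North, Gizmo); (SG, South, Gizmo)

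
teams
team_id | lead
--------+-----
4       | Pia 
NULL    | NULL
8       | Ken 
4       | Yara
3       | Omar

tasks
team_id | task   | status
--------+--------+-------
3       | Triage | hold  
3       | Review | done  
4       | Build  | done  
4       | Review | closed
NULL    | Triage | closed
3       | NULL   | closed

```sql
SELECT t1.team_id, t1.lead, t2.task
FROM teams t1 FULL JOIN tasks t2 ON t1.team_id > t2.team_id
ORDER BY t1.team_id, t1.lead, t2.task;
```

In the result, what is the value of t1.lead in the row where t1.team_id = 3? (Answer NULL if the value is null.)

Omar

FULL OUTER JOIN keeps every row from both sides; unmatched rows get NULL for the other side's columns.
Matching on t1.team_id > t2.team_id. A NULL in a compared column never satisfies the condition.
- t1 row (team_id=4): matches 3 t2 row(s) → 3 output row(s).
- t1 row (team_id=NULL): no match → kept, t2 columns NULL.
- t1 row (team_id=8): matches 5 t2 row(s) → 5 output row(s).
- t1 row (team_id=4): matches 3 t2 row(s) → 3 output row(s).
- t1 row (team_id=3): no match → kept, t2 columns NULL.
- plus 1 unmatched t2 row(s), each kept with NULL t1 columns.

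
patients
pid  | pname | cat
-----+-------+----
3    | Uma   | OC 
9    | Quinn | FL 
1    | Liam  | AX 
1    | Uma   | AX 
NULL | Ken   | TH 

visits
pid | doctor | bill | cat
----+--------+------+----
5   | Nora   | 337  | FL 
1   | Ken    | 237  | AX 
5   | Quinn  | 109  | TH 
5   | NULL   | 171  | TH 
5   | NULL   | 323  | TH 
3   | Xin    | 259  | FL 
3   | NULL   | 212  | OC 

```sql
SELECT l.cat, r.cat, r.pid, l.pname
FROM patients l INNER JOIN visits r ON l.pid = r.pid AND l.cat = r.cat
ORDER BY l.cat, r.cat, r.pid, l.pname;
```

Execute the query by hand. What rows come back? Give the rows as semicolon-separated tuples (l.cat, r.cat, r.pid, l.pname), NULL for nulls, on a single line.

INNER JOIN keeps only pairs where the ON condition holds.
Matching on l.pid = r.pid AND l.cat = r.cat. A NULL in a compared column never satisfies the condition.
- l row (pid=3, cat=OC): matches 1 r row(s) → 1 output row(s).
- l row (pid=9, cat=FL): no match → dropped.
- l row (pid=1, cat=AX): matches 1 r row(s) → 1 output row(s).
- l row (pid=1, cat=AX): matches 1 r row(s) → 1 output row(s).
- l row (pid=NULL, cat=TH): no match → dropped.
After projecting and ordering:
l.cat | r.cat | r.pid | l.pname
AX | AX | 1 | Liam
AX | AX | 1 | Uma
OC | OC | 3 | Uma

(AX, AX, 1, Liam); (AX, AX, 1, Uma); (OC, OC, 3, Uma)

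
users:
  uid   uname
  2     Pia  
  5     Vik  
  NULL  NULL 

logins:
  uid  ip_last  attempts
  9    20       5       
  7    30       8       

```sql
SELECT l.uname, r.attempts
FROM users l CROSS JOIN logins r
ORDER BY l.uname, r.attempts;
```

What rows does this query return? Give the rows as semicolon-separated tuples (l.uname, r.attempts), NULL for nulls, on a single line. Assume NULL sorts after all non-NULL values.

CROSS JOIN pairs every row of `users` with every row of `logins`: 3 × 2 = 6 rows.

(Pia, 5); (Pia, 8); (Vik, 5); (Vik, 8); (NULL, 5); (NULL, 8)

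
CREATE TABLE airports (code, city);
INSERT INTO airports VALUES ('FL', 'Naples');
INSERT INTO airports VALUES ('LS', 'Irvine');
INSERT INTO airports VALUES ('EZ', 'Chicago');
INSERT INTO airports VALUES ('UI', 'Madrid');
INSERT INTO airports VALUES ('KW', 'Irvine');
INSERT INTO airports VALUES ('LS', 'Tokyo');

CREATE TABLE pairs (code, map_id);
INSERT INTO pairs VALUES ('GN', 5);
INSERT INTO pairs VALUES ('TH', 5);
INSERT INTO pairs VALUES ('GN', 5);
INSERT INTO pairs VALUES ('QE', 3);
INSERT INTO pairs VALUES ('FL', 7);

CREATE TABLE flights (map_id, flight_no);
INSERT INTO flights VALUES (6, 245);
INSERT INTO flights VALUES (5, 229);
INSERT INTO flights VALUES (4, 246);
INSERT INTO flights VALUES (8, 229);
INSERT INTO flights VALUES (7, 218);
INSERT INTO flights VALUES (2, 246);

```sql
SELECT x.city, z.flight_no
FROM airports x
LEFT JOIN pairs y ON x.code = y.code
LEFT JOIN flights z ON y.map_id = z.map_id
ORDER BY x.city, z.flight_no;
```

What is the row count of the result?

Joins associate left-to-right: airports LEFT JOIN pairs on code gives 6 intermediate row(s).
Then LEFT JOIN `flights z` on map_id: each of those 6 rows is kept; rows whose y.map_id has no match in z get NULL for z's columns.
Result: 6 row(s).

6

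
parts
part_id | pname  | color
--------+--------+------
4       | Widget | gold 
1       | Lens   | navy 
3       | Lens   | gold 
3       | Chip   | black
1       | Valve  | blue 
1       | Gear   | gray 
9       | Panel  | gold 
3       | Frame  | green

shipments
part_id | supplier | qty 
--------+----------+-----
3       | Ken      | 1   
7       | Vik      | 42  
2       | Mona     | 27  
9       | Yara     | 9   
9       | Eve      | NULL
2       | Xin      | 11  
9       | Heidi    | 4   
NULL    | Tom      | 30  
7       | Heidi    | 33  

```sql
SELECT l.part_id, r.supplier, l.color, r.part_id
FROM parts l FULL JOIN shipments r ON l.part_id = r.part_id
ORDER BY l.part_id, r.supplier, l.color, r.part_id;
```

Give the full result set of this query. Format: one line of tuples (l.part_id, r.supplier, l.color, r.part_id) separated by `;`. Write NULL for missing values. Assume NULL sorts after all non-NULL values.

(1, NULL, blue, NULL); (1, NULL, gray, NULL); (1, NULL, navy, NULL); (3, Ken, black, 3); (3, Ken, gold, 3); (3, Ken, green, 3); (4, NULL, gold, NULL); (9, Eve, gold, 9); (9, Heidi, gold, 9); (9, Yara, gold, 9); (NULL, Heidi, NULL, 7); (NULL, Mona, NULL, 2); (NULL, Tom, NULL, NULL); (NULL, Vik, NULL, 7); (NULL, Xin, NULL, 2)

FULL OUTER JOIN keeps every row from both sides; unmatched rows get NULL for the other side's columns.
Matching on l.part_id = r.part_id. A NULL in a compared column never satisfies the condition.
- l (part_id=4) has no partner → padded with NULL.
- l (part_id=1) has no partner → padded with NULL.
- l (part_id=3) pairs with 1 row(s) of r.
- l (part_id=3) pairs with 1 row(s) of r.
- l (part_id=1) has no partner → padded with NULL.
- l (part_id=1) has no partner → padded with NULL.
- l (part_id=9) pairs with 3 row(s) of r.
- l (part_id=3) pairs with 1 row(s) of r.
- 5 row(s) from r found no l partner → padded with NULL.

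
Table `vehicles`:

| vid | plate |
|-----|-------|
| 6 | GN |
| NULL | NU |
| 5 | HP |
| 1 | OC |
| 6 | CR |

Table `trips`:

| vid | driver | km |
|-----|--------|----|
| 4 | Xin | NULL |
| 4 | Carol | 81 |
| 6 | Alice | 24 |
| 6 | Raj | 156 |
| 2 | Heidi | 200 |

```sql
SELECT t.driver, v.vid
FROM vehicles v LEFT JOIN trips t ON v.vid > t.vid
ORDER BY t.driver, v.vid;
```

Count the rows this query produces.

11

LEFT JOIN keeps every row from `vehicles`; unmatched rows get NULL for `trips`'s columns.
Matching on v.vid > t.vid. A NULL in a compared column never satisfies the condition.
Matched pairs: 9; unmatched v rows kept: 2.
Total: 9 matched + 2 padded = 11 rows.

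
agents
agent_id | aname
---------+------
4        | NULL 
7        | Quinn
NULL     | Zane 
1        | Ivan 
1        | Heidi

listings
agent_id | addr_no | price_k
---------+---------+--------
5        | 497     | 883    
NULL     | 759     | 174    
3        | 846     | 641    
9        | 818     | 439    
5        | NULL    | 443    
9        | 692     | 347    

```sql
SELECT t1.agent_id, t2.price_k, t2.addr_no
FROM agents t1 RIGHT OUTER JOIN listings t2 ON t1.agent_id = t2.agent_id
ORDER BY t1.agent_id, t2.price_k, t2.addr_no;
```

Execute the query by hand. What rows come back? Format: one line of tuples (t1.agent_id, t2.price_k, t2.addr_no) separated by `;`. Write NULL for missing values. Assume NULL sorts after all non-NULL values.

(NULL, 174, 759); (NULL, 347, 692); (NULL, 439, 818); (NULL, 443, NULL); (NULL, 641, 846); (NULL, 883, 497)

RIGHT JOIN keeps every row from `listings`; unmatched rows get NULL for `agents`'s columns.
Matching on t1.agent_id = t2.agent_id. A NULL in a compared column never satisfies the condition.
- t1 (agent_id=4) has no partner in t2.
- t1 (agent_id=7) has no partner in t2.
- t1 (agent_id=NULL) has no partner in t2.
- t1 (agent_id=1) has no partner in t2.
- t1 (agent_id=1) has no partner in t2.
- plus 6 unmatched t2 row(s), each kept with NULL t1 columns.
After projecting and ordering:
t1.agent_id | t2.price_k | t2.addr_no
NULL | 174 | 759
NULL | 347 | 692
NULL | 439 | 818
NULL | 443 | NULL
NULL | 641 | 846
NULL | 883 | 497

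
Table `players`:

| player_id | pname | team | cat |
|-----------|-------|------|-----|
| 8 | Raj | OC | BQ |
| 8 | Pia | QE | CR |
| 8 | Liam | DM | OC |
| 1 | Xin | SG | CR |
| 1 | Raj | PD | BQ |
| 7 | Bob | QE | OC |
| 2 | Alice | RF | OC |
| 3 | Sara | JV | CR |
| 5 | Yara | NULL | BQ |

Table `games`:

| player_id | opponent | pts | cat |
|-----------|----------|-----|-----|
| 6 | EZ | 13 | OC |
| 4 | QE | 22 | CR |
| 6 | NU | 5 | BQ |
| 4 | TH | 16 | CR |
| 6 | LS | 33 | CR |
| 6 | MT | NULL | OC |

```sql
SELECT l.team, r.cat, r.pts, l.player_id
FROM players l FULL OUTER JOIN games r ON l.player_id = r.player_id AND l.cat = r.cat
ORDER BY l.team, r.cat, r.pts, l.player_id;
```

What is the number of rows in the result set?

15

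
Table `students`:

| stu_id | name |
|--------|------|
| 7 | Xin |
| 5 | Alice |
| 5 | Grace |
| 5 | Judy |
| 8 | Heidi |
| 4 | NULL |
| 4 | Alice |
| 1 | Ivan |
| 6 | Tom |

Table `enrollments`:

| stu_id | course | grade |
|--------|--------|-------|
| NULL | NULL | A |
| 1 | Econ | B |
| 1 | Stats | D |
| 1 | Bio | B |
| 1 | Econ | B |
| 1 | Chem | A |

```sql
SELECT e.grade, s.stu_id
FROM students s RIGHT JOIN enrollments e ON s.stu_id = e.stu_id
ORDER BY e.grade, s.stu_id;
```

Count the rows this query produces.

6

RIGHT JOIN keeps every row from `enrollments`; unmatched rows get NULL for `students`'s columns.
Matching on s.stu_id = e.stu_id. A NULL in a compared column never satisfies the condition.
- s row (stu_id=7): no match.
- s row (stu_id=5): no match.
- s row (stu_id=5): no match.
- s row (stu_id=5): no match.
- s row (stu_id=8): no match.
- s row (stu_id=4): no match.
- s row (stu_id=4): no match.
- s row (stu_id=1): matches 5 e row(s) → 5 output row(s).
- s row (stu_id=6): no match.
- 1 e row(s) had no s match → kept, s columns NULL.
Total: 5 matched + 1 padded = 6 rows.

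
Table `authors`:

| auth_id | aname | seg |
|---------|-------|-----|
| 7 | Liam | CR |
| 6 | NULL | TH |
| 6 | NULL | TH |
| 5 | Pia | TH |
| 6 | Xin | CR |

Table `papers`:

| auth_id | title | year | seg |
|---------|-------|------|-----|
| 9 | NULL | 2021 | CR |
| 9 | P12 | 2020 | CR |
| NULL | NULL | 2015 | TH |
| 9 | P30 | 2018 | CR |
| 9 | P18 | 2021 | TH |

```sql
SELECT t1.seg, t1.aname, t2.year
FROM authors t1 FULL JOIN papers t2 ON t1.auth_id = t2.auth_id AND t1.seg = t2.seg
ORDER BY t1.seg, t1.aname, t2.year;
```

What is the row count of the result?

10

FULL OUTER JOIN keeps every row from both sides; unmatched rows get NULL for the other side's columns.
Matching on t1.auth_id = t2.auth_id AND t1.seg = t2.seg. A NULL in a compared column never satisfies the condition.
- t1 (auth_id=7, seg=CR) has no partner → padded with NULL.
- t1 (auth_id=6, seg=TH) has no partner → padded with NULL.
- t1 (auth_id=6, seg=TH) has no partner → padded with NULL.
- t1 (auth_id=5, seg=TH) has no partner → padded with NULL.
- t1 (auth_id=6, seg=CR) has no partner → padded with NULL.
- plus 5 unmatched t2 row(s), each kept with NULL t1 columns.
Total: 0 matched + 10 padded = 10 rows.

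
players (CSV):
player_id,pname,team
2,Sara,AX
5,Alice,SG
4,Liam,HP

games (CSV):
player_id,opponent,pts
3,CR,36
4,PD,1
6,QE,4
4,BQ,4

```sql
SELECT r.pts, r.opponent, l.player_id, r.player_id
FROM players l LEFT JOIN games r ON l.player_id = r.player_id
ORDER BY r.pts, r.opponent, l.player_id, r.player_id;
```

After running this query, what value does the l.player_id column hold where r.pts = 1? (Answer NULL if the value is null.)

4

LEFT JOIN keeps every row from `players`; unmatched rows get NULL for `games`'s columns.
Matching on l.player_id = r.player_id.
- l (player_id=2) has no partner → padded with NULL.
- l (player_id=5) has no partner → padded with NULL.
- l (player_id=4) pairs with 2 row(s) of r.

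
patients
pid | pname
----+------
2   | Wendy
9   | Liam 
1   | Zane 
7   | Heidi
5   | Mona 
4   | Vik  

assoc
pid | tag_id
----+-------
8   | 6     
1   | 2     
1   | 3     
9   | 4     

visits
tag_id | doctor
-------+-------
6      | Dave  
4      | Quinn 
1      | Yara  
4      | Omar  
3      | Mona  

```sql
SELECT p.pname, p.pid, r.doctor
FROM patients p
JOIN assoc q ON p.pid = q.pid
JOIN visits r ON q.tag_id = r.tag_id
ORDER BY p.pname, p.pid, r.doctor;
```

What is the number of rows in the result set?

Evaluate left to right. First `patients p INNER JOIN assoc q` on pid: 3 row(s).
Then INNER JOIN `visits r` on tag_id: keep only rows whose q.tag_id appears in r.
Result: 3 row(s).

3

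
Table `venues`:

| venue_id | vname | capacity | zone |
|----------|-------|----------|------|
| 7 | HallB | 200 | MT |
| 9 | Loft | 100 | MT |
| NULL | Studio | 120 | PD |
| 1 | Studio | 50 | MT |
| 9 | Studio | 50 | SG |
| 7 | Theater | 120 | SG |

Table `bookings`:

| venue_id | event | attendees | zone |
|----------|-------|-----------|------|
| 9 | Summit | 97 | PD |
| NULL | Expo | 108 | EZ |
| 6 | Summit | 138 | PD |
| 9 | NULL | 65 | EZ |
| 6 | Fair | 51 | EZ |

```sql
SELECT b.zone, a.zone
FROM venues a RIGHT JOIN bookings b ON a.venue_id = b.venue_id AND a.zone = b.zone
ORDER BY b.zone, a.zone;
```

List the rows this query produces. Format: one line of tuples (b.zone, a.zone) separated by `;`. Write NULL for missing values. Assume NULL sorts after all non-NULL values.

RIGHT JOIN keeps every row from `bookings`; unmatched rows get NULL for `venues`'s columns.
Matching on a.venue_id = b.venue_id AND a.zone = b.zone. A NULL in a compared column never satisfies the condition.
- a (venue_id=7, zone=MT) has no partner in b.
- a (venue_id=9, zone=MT) has no partner in b.
- a (venue_id=NULL, zone=PD) has no partner in b.
- a (venue_id=1, zone=MT) has no partner in b.
- a (venue_id=9, zone=SG) has no partner in b.
- a (venue_id=7, zone=SG) has no partner in b.
- 5 b row(s) had no a match → kept, a columns NULL.
After projecting and ordering:
b.zone | a.zone
EZ | NULL
EZ | NULL
EZ | NULL
PD | NULL
PD | NULL

(EZ, NULL); (EZ, NULL); (EZ, NULL); (PD, NULL); (PD, NULL)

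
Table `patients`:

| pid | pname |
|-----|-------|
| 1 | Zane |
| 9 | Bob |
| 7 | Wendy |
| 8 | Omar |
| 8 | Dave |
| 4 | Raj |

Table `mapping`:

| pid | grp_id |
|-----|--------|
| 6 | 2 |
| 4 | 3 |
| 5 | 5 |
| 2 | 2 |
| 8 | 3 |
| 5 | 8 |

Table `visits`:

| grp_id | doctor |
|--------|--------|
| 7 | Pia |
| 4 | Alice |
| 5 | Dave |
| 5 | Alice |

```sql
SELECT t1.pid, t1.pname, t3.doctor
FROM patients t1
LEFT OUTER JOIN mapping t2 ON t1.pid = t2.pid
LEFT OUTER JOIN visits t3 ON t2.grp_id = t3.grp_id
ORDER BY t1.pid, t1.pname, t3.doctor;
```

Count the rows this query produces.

Evaluate left to right. First `patients t1 LEFT JOIN mapping t2` on pid: 6 row(s).
Then LEFT JOIN `visits t3` on grp_id: each of those 6 rows is kept; rows whose t2.grp_id has no match in t3 get NULL for t3's columns.
Result: 6 row(s).

6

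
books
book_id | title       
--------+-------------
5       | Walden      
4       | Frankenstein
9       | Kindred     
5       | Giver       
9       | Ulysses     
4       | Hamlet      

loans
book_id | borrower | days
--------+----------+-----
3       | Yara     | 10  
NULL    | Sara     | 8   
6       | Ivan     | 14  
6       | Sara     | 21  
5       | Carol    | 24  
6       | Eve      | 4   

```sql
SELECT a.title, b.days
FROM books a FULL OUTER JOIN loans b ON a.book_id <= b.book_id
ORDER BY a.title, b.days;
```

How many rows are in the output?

20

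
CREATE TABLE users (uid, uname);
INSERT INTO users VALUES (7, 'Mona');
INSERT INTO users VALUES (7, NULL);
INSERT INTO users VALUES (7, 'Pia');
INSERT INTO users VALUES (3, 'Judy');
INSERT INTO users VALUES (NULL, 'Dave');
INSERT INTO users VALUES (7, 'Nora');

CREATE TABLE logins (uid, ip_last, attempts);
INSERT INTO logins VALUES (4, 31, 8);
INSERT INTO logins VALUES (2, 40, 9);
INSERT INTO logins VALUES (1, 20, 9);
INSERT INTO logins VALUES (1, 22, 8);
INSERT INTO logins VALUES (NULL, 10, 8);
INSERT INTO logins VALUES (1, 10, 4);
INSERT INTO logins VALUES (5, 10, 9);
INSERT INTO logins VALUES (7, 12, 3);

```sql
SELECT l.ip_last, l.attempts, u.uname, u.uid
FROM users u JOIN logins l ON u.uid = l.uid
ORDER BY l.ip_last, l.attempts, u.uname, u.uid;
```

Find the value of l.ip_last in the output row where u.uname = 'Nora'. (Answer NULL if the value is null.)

INNER JOIN keeps only pairs where the ON condition holds.
Matching on u.uid = l.uid. A NULL in a compared column never satisfies the condition.
- u[0] uid=7 → 1 match(es) in l → 1 row(s).
- u[1] uid=7 → 1 match(es) in l → 1 row(s).
- u[2] uid=7 → 1 match(es) in l → 1 row(s).
- u[3] uid=3 → no match; dropped.
- u[4] uid=NULL → no match; dropped.
- u[5] uid=7 → 1 match(es) in l → 1 row(s).

12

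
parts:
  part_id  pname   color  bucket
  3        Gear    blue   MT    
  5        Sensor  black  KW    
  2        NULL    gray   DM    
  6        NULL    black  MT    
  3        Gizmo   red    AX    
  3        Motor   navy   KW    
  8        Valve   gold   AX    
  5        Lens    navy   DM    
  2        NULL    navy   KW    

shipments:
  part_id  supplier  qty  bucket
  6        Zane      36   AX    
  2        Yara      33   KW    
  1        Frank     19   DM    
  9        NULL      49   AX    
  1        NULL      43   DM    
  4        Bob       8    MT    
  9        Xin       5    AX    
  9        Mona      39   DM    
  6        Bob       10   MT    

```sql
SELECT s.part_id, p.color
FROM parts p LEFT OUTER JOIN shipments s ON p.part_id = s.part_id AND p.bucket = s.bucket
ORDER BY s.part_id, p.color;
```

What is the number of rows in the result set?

9

LEFT JOIN keeps every row from `parts`; unmatched rows get NULL for `shipments`'s columns.
Matching on p.part_id = s.part_id AND p.bucket = s.bucket.
Matched pairs: 2; unmatched p rows kept: 7.
Total: 2 matched + 7 padded = 9 rows.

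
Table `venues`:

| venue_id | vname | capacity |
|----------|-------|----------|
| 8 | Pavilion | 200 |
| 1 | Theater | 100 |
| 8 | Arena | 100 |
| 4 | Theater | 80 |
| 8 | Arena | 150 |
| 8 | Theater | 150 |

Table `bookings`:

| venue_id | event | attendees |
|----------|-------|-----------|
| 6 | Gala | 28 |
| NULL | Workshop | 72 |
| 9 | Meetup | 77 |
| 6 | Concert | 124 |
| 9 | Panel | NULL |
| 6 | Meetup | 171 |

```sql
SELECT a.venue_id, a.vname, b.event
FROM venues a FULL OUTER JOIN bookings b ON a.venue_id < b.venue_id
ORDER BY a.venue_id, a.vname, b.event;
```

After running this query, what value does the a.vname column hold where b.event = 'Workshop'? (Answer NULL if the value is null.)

FULL OUTER JOIN keeps every row from both sides; unmatched rows get NULL for the other side's columns.
Matching on a.venue_id < b.venue_id. A NULL in a compared column never satisfies the condition.
- venue_id=8: 2 matching b row(s), so 2 row(s) emitted.
- venue_id=1: 5 matching b row(s), so 5 row(s) emitted.
- venue_id=8: 2 matching b row(s), so 2 row(s) emitted.
- venue_id=4: 5 matching b row(s), so 5 row(s) emitted.
- venue_id=8: 2 matching b row(s), so 2 row(s) emitted.
- venue_id=8: 2 matching b row(s), so 2 row(s) emitted.
- plus 1 unmatched b row(s), each kept with NULL a columns.

NULL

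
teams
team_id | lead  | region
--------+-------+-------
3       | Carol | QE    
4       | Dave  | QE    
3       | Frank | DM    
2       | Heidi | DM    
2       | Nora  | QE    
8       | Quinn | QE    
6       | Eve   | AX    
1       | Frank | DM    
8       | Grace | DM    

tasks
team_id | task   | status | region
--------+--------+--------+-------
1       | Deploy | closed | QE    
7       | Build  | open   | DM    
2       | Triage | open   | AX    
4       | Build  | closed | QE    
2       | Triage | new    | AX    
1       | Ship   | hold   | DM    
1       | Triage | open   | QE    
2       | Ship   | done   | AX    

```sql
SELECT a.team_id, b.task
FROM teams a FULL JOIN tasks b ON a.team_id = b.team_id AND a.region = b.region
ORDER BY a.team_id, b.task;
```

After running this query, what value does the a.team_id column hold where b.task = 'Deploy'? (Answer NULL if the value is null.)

NULL

FULL OUTER JOIN keeps every row from both sides; unmatched rows get NULL for the other side's columns.
Matching on a.team_id = b.team_id AND a.region = b.region.
Matched pairs: 2; unmatched a rows kept: 7; unmatched b rows kept: 6.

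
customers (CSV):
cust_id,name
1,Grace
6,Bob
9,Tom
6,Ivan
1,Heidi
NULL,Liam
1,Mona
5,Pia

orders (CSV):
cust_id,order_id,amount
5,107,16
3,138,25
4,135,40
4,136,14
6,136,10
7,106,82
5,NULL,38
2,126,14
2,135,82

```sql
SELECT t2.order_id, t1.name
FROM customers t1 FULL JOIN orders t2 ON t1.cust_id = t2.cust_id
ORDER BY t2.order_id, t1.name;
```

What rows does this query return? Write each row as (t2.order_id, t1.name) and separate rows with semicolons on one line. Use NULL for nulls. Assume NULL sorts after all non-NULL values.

FULL OUTER JOIN keeps every row from both sides; unmatched rows get NULL for the other side's columns.
Matching on t1.cust_id = t2.cust_id. A NULL in a compared column never satisfies the condition.
- t1 (cust_id=1) has no partner → padded with NULL.
- t1 (cust_id=6) pairs with 1 row(s) of t2.
- t1 (cust_id=9) has no partner → padded with NULL.
- t1 (cust_id=6) pairs with 1 row(s) of t2.
- t1 (cust_id=1) has no partner → padded with NULL.
- t1 (cust_id=NULL) has no partner → padded with NULL.
- t1 (cust_id=1) has no partner → padded with NULL.
- t1 (cust_id=5) pairs with 2 row(s) of t2.
- 6 row(s) from t2 found no t1 partner → padded with NULL.

(106, NULL); (107, Pia); (126, NULL); (135, NULL); (135, NULL); (136, Bob); (136, Ivan); (136, NULL); (138, NULL); (NULL, Grace); (NULL, Heidi); (NULL, Liam); (NULL, Mona); (NULL, Pia); (NULL, Tom)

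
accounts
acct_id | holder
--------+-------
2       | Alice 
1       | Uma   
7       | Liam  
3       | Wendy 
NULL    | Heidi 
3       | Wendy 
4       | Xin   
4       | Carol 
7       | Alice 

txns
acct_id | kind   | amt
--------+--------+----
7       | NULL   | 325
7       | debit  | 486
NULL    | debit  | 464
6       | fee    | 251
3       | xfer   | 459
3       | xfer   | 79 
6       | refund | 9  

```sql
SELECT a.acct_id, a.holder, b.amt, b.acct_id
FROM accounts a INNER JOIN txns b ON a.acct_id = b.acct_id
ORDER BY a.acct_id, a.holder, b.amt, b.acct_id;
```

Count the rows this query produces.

INNER JOIN keeps only pairs where the ON condition holds.
Matching on a.acct_id = b.acct_id. A NULL in a compared column never satisfies the condition.
- a row (acct_id=2): no match → dropped.
- a row (acct_id=1): no match → dropped.
- a row (acct_id=7): matches 2 b row(s) → 2 output row(s).
- a row (acct_id=3): matches 2 b row(s) → 2 output row(s).
- a row (acct_id=NULL): no match → dropped.
- a row (acct_id=3): matches 2 b row(s) → 2 output row(s).
- a row (acct_id=4): no match → dropped.
- a row (acct_id=4): no match → dropped.
- a row (acct_id=7): matches 2 b row(s) → 2 output row(s).
Total: 8 rows.

8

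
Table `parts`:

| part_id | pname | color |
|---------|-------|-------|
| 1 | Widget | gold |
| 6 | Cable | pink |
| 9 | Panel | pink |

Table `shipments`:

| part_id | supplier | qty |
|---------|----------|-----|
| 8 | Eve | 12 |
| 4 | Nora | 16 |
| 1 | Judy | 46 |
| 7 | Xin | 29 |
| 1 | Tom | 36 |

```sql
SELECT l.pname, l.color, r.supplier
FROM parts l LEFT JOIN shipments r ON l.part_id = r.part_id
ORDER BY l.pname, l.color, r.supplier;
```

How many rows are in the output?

LEFT JOIN keeps every row from `parts`; unmatched rows get NULL for `shipments`'s columns.
Matching on l.part_id = r.part_id.
- l (part_id=1) pairs with 2 row(s) of r.
- l (part_id=6) has no partner → padded with NULL.
- l (part_id=9) has no partner → padded with NULL.
Total: 2 matched + 2 padded = 4 rows.

4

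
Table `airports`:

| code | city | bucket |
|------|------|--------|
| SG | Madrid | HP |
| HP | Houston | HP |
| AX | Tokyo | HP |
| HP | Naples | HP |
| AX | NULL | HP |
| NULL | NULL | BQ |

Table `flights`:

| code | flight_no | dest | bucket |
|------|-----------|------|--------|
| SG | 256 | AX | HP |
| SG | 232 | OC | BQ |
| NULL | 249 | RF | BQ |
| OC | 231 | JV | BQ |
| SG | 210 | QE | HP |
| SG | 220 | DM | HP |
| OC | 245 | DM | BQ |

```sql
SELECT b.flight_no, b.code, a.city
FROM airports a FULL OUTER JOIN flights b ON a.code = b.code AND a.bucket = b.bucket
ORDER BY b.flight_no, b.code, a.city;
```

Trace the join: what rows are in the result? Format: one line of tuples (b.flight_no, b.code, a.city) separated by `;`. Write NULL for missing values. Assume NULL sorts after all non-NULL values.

(210, SG, Madrid); (220, SG, Madrid); (231, OC, NULL); (232, SG, NULL); (245, OC, NULL); (249, NULL, NULL); (256, SG, Madrid); (NULL, NULL, Houston); (NULL, NULL, Naples); (NULL, NULL, Tokyo); (NULL, NULL, NULL); (NULL, NULL, NULL)

FULL OUTER JOIN keeps every row from both sides; unmatched rows get NULL for the other side's columns.
Matching on a.code = b.code AND a.bucket = b.bucket. A NULL in a compared column never satisfies the condition.
- code=SG, bucket=HP: 3 matching b row(s), so 3 row(s) emitted.
- code=HP, bucket=HP: no b row matches, row kept with b columns NULL.
- code=AX, bucket=HP: no b row matches, row kept with b columns NULL.
- code=HP, bucket=HP: no b row matches, row kept with b columns NULL.
- code=AX, bucket=HP: no b row matches, row kept with b columns NULL.
- code=NULL, bucket=BQ: no b row matches, row kept with b columns NULL.
- 4 row(s) from b found no a partner → padded with NULL.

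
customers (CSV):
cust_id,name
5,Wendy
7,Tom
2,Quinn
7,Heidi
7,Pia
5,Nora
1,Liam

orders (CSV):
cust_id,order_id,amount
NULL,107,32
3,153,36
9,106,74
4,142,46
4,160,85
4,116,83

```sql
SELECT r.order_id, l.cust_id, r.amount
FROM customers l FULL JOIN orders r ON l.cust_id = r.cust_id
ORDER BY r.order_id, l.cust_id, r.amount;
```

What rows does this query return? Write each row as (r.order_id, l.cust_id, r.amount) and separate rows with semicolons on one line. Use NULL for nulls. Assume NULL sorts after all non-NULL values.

(106, NULL, 74); (107, NULL, 32); (116, NULL, 83); (142, NULL, 46); (153, NULL, 36); (160, NULL, 85); (NULL, 1, NULL); (NULL, 2, NULL); (NULL, 5, NULL); (NULL, 5, NULL); (NULL, 7, NULL); (NULL, 7, NULL); (NULL, 7, NULL)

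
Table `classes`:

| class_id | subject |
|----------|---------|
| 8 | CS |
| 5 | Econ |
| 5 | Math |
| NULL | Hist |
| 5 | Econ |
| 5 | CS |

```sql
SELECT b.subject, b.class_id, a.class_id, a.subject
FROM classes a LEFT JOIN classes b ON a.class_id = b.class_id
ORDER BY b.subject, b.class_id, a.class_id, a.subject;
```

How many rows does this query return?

18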